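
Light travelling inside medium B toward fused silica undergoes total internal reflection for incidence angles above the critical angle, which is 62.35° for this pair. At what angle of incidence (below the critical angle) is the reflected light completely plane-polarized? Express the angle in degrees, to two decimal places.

At the critical angle sin θ_c = n₂/n₁, giving n₂/n₁ = sin 62.35° = 0.8858.
Then tan θ_B = n₂/n₁ = 0.8858, so θ_B = arctan 0.8858 = 41.53°.

θ_B ≈ 41.53°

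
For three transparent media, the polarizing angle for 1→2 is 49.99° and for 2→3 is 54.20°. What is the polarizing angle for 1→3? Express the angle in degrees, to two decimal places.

θ_B ≈ 58.81°

n₂/n₁ = tan 49.99° = 1.1913 and n₃/n₂ = tan 54.20° = 1.3865.
So n₃/n₁ = (n₂/n₁)(n₃/n₂) = 1.1913 × 1.3865 = 1.6518.
θ_B(1→3) = arctan(1.6518) = 58.81°.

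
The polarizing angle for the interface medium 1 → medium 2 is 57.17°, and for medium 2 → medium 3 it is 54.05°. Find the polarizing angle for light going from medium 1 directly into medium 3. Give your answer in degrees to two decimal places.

θ_B ≈ 64.92°

n₂/n₁ = tan 57.17° = 1.5499 and n₃/n₂ = tan 54.05° = 1.3789.
Multiplying, n₃/n₁ = 1.5499 × 1.3789 = 2.1372, and θ_B(1→3) = arctan 2.1372 = 64.92°.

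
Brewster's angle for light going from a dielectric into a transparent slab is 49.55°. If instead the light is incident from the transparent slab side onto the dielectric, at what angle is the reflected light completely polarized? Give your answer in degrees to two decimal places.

θ_B' ≈ 40.45°

The two Brewster angles are complementary: θ_B' = 90° − θ_B = 90° − 49.55° = 40.45°.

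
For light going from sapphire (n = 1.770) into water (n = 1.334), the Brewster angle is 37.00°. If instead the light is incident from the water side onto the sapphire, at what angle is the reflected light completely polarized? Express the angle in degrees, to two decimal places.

θ_B' ≈ 53.00°

Reversing the direction swaps n₁ and n₂, so tan θ_B' = 1/tan θ_B and θ_B' = 90° − θ_B.
Hence θ_B' = 90° − 37.00° = 53.00°.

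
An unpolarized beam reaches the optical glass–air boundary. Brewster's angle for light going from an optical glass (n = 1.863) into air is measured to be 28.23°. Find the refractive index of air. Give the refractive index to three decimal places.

n ≈ 1.000

Brewster's law: tan θ_B = n₂/n₁ (light incident in an optical glass, refracted into air).
n₂ = n₁ tan θ_B = 1.863 × tan 28.23° = 1.000.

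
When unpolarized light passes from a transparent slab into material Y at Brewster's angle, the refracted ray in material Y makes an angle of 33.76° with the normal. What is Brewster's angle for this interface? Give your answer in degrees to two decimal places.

Since the reflected and refracted rays are at right angles at the polarizing angle, θ_B + θ_t = 90°.
So θ_B = 90° − θ_t = 90° − 33.76° = 56.24°.

θ_B ≈ 56.24°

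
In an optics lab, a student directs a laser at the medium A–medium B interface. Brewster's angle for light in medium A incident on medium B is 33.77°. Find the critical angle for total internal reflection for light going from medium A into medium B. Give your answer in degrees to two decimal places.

tan θ_B = n₂/n₁ = tan 33.77° = 0.6687.
Total internal reflection: sin θ_c = n₂/n₁ = 0.6687.
θ_c = arcsin(0.6687) = 41.97°.

θ_c ≈ 41.97°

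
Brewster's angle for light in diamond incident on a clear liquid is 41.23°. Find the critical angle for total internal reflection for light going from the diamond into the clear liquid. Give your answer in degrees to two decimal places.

From Brewster, n₂/n₁ = tan θ_B = tan 41.23° = 0.8764.
Then sin θ_c = n₂/n₁ = 0.8764, so θ_c = arcsin 0.8764 = 61.21°.

θ_c ≈ 61.21°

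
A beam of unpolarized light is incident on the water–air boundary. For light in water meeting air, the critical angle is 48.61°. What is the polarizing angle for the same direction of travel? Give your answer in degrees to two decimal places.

At the critical angle sin θ_c = n₂/n₁, giving n₂/n₁ = sin 48.61° = 0.7502.
Then tan θ_B = n₂/n₁ = 0.7502, so θ_B = arctan 0.7502 = 36.88°.

θ_B ≈ 36.88°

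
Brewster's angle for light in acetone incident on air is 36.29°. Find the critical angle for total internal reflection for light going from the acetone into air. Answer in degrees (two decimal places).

θ_c ≈ 47.25°

From Brewster, n₂/n₁ = tan θ_B = tan 36.29° = 0.7343.
Then sin θ_c = n₂/n₁ = 0.7343, so θ_c = arcsin 0.7343 = 47.25°.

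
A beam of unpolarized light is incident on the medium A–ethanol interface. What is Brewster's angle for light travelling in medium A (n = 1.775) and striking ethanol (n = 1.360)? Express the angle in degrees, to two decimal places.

At Brewster's angle the reflected and refracted rays are perpendicular, which with Snell's law gives tan θ_B = n₂/n₁.
tan θ_B = n₂/n₁ = 1.360/1.775 = 0.7662.
So θ_B = arctan 0.7662 = 37.46°.

θ_B ≈ 37.46°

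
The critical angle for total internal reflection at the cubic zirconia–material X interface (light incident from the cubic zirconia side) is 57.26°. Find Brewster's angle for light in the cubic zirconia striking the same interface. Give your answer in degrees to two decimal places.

θ_B ≈ 40.07°

n₂/n₁ = sin θ_c = sin 57.26° = 0.8411.
tan θ_B equals the same ratio, so θ_B = arctan(0.8411) = 40.07°.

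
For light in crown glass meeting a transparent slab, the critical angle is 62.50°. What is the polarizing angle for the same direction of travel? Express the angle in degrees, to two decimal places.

n₂/n₁ = sin θ_c = sin 62.50° = 0.8870.
tan θ_B equals the same ratio, so θ_B = arctan(0.8870) = 41.57°.

θ_B ≈ 41.57°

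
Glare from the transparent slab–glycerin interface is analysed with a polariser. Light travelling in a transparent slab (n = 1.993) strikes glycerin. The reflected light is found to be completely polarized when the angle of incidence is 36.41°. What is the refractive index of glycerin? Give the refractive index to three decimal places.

Full polarization of the reflected beam means tan θ_B = n₂/n₁, where n₁ is the incident medium (a transparent slab).
n₂ = n₁ tan θ_B = 1.993 × tan 36.41° = 1.470.

n ≈ 1.470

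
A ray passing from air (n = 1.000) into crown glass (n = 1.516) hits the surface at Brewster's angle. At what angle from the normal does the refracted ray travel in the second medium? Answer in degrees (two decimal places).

θ_B = arctan(n₂/n₁) = arctan(1.516/1.000) = 56.59°.
The refracted ray is perpendicular to the reflected ray, so θ_t = 90° − θ_B = 33.41°.

θ_t ≈ 33.41°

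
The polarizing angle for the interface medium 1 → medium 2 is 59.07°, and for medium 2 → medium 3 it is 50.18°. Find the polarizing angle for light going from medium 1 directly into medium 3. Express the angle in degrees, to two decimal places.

θ_B ≈ 63.45°

n₂/n₁ = tan 59.07° = 1.6689 and n₃/n₂ = tan 50.18° = 1.1994.
Multiplying, n₃/n₁ = 1.6689 × 1.1994 = 2.0016, and θ_B(1→3) = arctan 2.0016 = 63.45°.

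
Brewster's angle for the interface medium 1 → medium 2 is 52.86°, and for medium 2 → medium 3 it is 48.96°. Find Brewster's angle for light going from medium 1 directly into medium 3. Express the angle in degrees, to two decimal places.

θ_B ≈ 56.60°

Each Brewster angle gives a ratio: n₂/n₁ = tan 52.86° = 1.3203, n₃/n₂ = tan 48.96° = 1.1487.
So n₃/n₁ = (n₂/n₁)(n₃/n₂) = 1.3203 × 1.1487 = 1.5167.
θ_B(1→3) = arctan(1.5167) = 56.60°.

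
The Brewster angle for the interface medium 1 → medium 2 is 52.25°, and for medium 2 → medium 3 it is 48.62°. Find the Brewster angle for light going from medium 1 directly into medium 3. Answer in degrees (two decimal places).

tan θ_B(1→2) = n₂/n₁ = tan 52.25° = 1.2915.
tan θ_B(2→3) = n₃/n₂ = tan 48.62° = 1.1351.
So n₃/n₁ = (n₂/n₁)(n₃/n₂) = 1.2915 × 1.1351 = 1.4660.
θ_B(1→3) = arctan(1.4660) = 55.70°.

θ_B ≈ 55.70°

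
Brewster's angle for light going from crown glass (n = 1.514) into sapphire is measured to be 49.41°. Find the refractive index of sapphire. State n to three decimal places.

n ≈ 1.767

At Brewster's angle, tan θ_B = n₂/n₁ with n₁ on the incident side (crown glass) and n₂ on the transmitted side (sapphire).
n₂ = n₁ tan θ_B = 1.514 × tan 49.41° = 1.767.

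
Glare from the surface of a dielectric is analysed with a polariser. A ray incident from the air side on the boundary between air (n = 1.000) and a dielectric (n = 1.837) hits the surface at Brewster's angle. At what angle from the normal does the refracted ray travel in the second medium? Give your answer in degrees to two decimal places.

θ_t ≈ 28.56°

tan θ_B = n₂/n₁ = 1.837/1.000 = 1.8370, so θ_B = 61.44°.
The refracted ray is perpendicular to the reflected ray, so θ_t = 90° − θ_B = 28.56°.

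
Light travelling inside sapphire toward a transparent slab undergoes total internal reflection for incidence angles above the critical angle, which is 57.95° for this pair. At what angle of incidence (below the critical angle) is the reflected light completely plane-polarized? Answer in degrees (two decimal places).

n₂/n₁ = sin θ_c = sin 57.95° = 0.8476.
tan θ_B equals the same ratio, so θ_B = arctan(0.8476) = 40.28°.

θ_B ≈ 40.28°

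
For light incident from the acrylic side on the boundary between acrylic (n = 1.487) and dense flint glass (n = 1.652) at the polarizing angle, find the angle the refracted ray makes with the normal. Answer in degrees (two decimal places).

θ_t ≈ 41.99°

tan θ_B = n₂/n₁ = 1.652/1.487 = 1.1110, so θ_B = 48.01°.
The refracted ray is perpendicular to the reflected ray, so θ_t = 90° − θ_B = 41.99°.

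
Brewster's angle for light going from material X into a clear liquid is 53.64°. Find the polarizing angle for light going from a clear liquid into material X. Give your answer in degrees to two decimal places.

θ_B' ≈ 36.36°

The two Brewster angles are complementary: θ_B' = 90° − θ_B = 90° − 53.64° = 36.36°.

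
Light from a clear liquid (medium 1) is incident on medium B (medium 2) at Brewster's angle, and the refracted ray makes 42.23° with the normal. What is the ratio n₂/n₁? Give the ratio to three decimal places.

n₂/n₁ ≈ 1.102

At Brewster incidence θ_B = 90° − θ_t = 90° − 42.23° = 47.77°.
tan θ_B = n₂/n₁, so n₂/n₁ = tan 47.77° = 1.102.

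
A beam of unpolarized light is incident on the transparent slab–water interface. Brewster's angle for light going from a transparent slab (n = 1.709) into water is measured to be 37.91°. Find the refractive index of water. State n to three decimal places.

n ≈ 1.331

Full polarization of the reflected beam means tan θ_B = n₂/n₁, where n₁ is the incident medium (a transparent slab).
n₂ = n₁ tan θ_B = 1.709 × tan 37.91° = 1.331.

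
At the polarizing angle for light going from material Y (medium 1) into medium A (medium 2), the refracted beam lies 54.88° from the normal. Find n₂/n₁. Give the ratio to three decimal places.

θ_B + θ_t = 90°, so θ_B = 90° − 54.88° = 35.12°.
tan θ_B = n₂/n₁, so n₂/n₁ = tan 35.12° = 0.703.

n₂/n₁ ≈ 0.703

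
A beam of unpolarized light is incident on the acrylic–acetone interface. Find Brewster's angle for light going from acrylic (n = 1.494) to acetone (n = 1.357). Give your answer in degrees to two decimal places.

Here n₂/n₁ = 1.357/1.494 = 0.9083, and Brewster's law gives tan θ_B = n₂/n₁. Taking the arctangent, θ_B = 42.25°.

θ_B ≈ 42.25°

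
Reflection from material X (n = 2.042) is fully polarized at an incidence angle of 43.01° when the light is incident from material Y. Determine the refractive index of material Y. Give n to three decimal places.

n ≈ 2.189

Full polarization of the reflected beam means tan θ_B = n₂/n₁, where n₁ is the incident medium (material Y).
n₁ = n₂ / tan θ_B = 2.042 / tan 43.01° = 2.189.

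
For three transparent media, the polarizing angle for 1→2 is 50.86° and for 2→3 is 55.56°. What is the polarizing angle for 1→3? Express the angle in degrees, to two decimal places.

θ_B ≈ 60.83°

n₂/n₁ = tan 50.86° = 1.2287 and n₃/n₂ = tan 55.56° = 1.4583.
n₃/n₁ = 1.7919. Then tan θ_B(1→3) = n₃/n₁, so θ_B(1→3) = arctan(1.7919) = 60.83°.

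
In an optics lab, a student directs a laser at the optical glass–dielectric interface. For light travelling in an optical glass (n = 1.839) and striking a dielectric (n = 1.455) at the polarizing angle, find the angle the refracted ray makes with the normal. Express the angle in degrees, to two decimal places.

θ_t ≈ 51.65°

θ_B = arctan(n₂/n₁) = arctan(1.455/1.839) = 38.35°.
Since θ_B + θ_t = 90° at Brewster incidence, θ_t = 90° − 38.35° = 51.65°.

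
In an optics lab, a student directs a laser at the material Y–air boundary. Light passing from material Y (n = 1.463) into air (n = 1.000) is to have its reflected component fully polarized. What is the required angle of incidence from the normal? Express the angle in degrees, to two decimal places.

At Brewster's angle the reflected and refracted rays are perpendicular, which with Snell's law gives tan θ_B = n₂/n₁.
tan θ_B = n₂/n₁ = 1.000/1.463 = 0.6835. Taking the arctangent, θ_B = 34.35°.

θ_B ≈ 34.35°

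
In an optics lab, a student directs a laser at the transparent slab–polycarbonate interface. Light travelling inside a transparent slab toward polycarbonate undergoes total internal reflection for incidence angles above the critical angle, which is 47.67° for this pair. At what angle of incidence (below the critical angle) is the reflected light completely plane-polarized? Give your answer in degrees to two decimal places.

At the critical angle sin θ_c = n₂/n₁, giving n₂/n₁ = sin 47.67° = 0.7393.
Then tan θ_B = n₂/n₁ = 0.7393, so θ_B = arctan 0.7393 = 36.47°.

θ_B ≈ 36.47°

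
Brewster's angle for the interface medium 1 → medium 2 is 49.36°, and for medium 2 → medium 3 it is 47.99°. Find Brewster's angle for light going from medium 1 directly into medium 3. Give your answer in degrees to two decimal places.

tan θ_B(1→2) = n₂/n₁ = tan 49.36° = 1.1651.
tan θ_B(2→3) = n₃/n₂ = tan 47.99° = 1.1102.
Multiplying, n₃/n₁ = 1.1651 × 1.1102 = 1.2935, and θ_B(1→3) = arctan 1.2935 = 52.29°.

θ_B ≈ 52.29°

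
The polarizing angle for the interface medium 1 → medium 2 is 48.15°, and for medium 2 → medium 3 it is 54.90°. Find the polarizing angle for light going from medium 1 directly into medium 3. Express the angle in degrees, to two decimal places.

Each Brewster angle gives a ratio: n₂/n₁ = tan 48.15° = 1.1165, n₃/n₂ = tan 54.90° = 1.4229.
Multiplying, n₃/n₁ = 1.1165 × 1.4229 = 1.5886, and θ_B(1→3) = arctan 1.5886 = 57.81°.

θ_B ≈ 57.81°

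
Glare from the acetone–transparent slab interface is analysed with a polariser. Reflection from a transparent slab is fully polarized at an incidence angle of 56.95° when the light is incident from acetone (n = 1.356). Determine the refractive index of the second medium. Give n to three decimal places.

n ≈ 2.084

Brewster's law: tan θ_B = n₂/n₁ (light incident in acetone, refracted into a transparent slab).
n₂ = n₁ tan θ_B = 1.356 × tan 56.95° = 2.084.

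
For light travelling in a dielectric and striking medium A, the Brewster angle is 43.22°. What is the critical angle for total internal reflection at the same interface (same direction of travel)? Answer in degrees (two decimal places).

θ_c ≈ 70.00°

tan θ_B = n₂/n₁ = tan 43.22° = 0.9397.
Total internal reflection: sin θ_c = n₂/n₁ = 0.9397.
θ_c = arcsin(0.9397) = 70.00°.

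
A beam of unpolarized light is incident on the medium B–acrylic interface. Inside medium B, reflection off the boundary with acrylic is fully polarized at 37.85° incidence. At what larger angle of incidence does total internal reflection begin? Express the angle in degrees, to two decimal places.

n₂/n₁ = tan 37.85° = 0.7771; the critical angle satisfies sin θ_c = n₂/n₁.
θ_c = arcsin(0.7771) = 50.99°.

θ_c ≈ 50.99°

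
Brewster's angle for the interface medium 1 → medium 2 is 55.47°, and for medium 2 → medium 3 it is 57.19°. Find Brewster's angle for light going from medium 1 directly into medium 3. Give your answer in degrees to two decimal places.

θ_B ≈ 66.08°

tan θ_B(1→2) = n₂/n₁ = tan 55.47° = 1.4534.
tan θ_B(2→3) = n₃/n₂ = tan 57.19° = 1.5511.
So n₃/n₁ = (n₂/n₁)(n₃/n₂) = 1.4534 × 1.5511 = 2.2543.
θ_B(1→3) = arctan(2.2543) = 66.08°.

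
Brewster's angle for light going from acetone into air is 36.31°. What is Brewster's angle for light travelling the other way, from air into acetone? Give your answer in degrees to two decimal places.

θ_B' ≈ 53.69°

The two Brewster angles are complementary: θ_B' = 90° − θ_B = 90° − 36.31° = 53.69°.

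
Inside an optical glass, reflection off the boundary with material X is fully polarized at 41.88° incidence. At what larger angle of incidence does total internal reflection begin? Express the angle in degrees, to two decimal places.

From Brewster, n₂/n₁ = tan θ_B = tan 41.88° = 0.8966.
Then sin θ_c = n₂/n₁ = 0.8966, so θ_c = arcsin 0.8966 = 63.72°.

θ_c ≈ 63.72°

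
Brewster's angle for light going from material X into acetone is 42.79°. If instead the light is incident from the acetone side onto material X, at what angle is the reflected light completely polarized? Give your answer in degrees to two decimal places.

tan θ_B' = n₁/n₂ = 1/tan θ_B, so θ_B' = 90° − θ_B.
θ_B' = 90° − 42.79° = 47.21°.

θ_B' ≈ 47.21°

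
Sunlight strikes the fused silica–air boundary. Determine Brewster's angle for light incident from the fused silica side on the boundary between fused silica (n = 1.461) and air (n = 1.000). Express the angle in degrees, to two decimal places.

θ_B ≈ 34.39°

Brewster's condition: tan θ_B = n₂/n₁ = 1.000/1.461 = 0.6845.
θ_B = arctan(0.6845) = 34.39°.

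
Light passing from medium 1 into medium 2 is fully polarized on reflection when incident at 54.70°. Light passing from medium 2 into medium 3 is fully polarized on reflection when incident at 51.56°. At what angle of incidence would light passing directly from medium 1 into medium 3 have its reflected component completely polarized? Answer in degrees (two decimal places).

θ_B ≈ 60.66°

tan θ_B(1→2) = n₂/n₁ = tan 54.70° = 1.4124.
tan θ_B(2→3) = n₃/n₂ = tan 51.56° = 1.2599.
So n₃/n₁ = (n₂/n₁)(n₃/n₂) = 1.4124 × 1.2599 = 1.7794.
θ_B(1→3) = arctan(1.7794) = 60.66°.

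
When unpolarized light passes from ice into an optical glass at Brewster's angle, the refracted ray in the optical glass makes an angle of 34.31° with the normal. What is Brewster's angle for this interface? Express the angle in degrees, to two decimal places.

θ_B ≈ 55.69°

Since the reflected and refracted rays are at right angles at the polarizing angle, θ_B + θ_t = 90°.
So θ_B = 90° − θ_t = 90° − 34.31° = 55.69°.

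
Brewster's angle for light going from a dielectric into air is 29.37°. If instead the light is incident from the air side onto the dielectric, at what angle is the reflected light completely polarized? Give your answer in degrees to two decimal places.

Reversing the direction swaps n₁ and n₂, so tan θ_B' = 1/tan θ_B and θ_B' = 90° − θ_B.
Hence θ_B' = 90° − 29.37° = 60.63°.

θ_B' ≈ 60.63°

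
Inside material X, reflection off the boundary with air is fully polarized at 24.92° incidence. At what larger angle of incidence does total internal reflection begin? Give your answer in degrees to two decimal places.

tan θ_B = n₂/n₁ = tan 24.92° = 0.4646.
Total internal reflection: sin θ_c = n₂/n₁ = 0.4646.
θ_c = arcsin(0.4646) = 27.68°.

θ_c ≈ 27.68°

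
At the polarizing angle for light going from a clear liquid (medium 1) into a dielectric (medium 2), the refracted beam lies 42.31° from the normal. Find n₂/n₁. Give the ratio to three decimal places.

At Brewster incidence θ_B = 90° − θ_t = 90° − 42.31° = 47.69°.
tan θ_B = n₂/n₁, so n₂/n₁ = tan 47.69° = 1.099.

n₂/n₁ ≈ 1.099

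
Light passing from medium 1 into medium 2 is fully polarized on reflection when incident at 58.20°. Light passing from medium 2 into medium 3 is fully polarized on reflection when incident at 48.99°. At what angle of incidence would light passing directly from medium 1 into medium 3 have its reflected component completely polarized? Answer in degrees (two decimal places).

θ_B ≈ 61.67°

tan θ_B(1→2) = n₂/n₁ = tan 58.20° = 1.6128.
tan θ_B(2→3) = n₃/n₂ = tan 48.99° = 1.1500.
n₃/n₁ = 1.8547. Then tan θ_B(1→3) = n₃/n₁, so θ_B(1→3) = arctan(1.8547) = 61.67°.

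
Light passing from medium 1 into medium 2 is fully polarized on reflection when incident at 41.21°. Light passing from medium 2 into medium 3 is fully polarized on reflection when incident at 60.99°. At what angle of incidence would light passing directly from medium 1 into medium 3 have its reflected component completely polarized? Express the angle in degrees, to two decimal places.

Each Brewster angle gives a ratio: n₂/n₁ = tan 41.21° = 0.8757, n₃/n₂ = tan 60.99° = 1.8033.
So n₃/n₁ = (n₂/n₁)(n₃/n₂) = 0.8757 × 1.8033 = 1.5792.
θ_B(1→3) = arctan(1.5792) = 57.66°.

θ_B ≈ 57.66°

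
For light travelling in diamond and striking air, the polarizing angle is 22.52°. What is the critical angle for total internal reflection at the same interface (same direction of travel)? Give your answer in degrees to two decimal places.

n₂/n₁ = tan 22.52° = 0.4146; the critical angle satisfies sin θ_c = n₂/n₁.
θ_c = arcsin(0.4146) = 24.50°.

θ_c ≈ 24.50°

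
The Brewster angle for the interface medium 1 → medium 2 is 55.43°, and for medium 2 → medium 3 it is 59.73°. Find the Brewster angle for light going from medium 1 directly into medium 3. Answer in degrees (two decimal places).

θ_B ≈ 68.09°

n₂/n₁ = tan 55.43° = 1.4512 and n₃/n₂ = tan 59.73° = 1.7134.
Multiplying, n₃/n₁ = 1.4512 × 1.7134 = 2.4864, and θ_B(1→3) = arctan 2.4864 = 68.09°.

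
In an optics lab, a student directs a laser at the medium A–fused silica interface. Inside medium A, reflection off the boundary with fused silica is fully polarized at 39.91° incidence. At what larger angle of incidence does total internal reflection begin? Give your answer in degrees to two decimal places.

n₂/n₁ = tan 39.91° = 0.8364; the critical angle satisfies sin θ_c = n₂/n₁.
θ_c = arcsin(0.8364) = 56.76°.

θ_c ≈ 56.76°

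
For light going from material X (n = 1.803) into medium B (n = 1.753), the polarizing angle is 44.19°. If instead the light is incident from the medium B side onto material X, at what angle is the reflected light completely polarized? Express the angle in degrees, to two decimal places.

θ_B' ≈ 45.81°

Reversing the direction swaps n₁ and n₂, so tan θ_B' = 1/tan θ_B and θ_B' = 90° − θ_B.
Hence θ_B' = 90° − 44.19° = 45.81°.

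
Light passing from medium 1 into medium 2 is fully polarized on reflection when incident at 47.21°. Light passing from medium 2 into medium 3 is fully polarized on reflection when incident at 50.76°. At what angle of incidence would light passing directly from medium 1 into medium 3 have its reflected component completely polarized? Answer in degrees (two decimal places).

θ_B ≈ 52.91°

n₂/n₁ = tan 47.21° = 1.0803 and n₃/n₂ = tan 50.76° = 1.2244.
Multiplying, n₃/n₁ = 1.0803 × 1.2244 = 1.3227, and θ_B(1→3) = arctan 1.3227 = 52.91°.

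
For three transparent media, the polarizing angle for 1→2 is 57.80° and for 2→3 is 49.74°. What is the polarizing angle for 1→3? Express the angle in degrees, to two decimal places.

θ_B ≈ 61.93°

n₂/n₁ = tan 57.80° = 1.5880 and n₃/n₂ = tan 49.74° = 1.1808.
So n₃/n₁ = (n₂/n₁)(n₃/n₂) = 1.5880 × 1.1808 = 1.8751.
θ_B(1→3) = arctan(1.8751) = 61.93°.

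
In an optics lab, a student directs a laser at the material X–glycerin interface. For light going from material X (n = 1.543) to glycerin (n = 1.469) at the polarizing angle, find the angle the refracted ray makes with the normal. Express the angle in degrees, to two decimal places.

θ_B = arctan(n₂/n₁) = arctan(1.469/1.543) = 43.59°.
At Brewster's angle the reflected and refracted rays are perpendicular, so θ_t = 90° − θ_B = 90° − 43.59° = 46.41°.

θ_t ≈ 46.41°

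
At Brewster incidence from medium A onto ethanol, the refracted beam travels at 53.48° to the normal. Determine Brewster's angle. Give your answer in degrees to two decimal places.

θ_B ≈ 36.52°

At Brewster's angle the reflected and refracted rays are perpendicular, so θ_B + θ_t = 90°.
θ_B = 90° − 53.48° = 36.52°.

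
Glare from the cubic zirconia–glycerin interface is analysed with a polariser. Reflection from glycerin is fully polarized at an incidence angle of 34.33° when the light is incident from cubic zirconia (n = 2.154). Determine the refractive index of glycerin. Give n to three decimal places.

n ≈ 1.471

At the Brewster angle, tan θ_B = n₂/n₁ with n₁ on the incident side (cubic zirconia) and n₂ on the transmitted side (glycerin).
n₂ = n₁ tan θ_B = 2.154 × tan 34.33° = 1.471.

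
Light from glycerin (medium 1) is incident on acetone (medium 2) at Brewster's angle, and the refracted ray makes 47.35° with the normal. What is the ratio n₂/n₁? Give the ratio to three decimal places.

n₂/n₁ ≈ 0.921

θ_B + θ_t = 90°, so θ_B = 90° − 47.35° = 42.65°.
Then n₂/n₁ = tan θ_B = tan 42.65° = 0.921.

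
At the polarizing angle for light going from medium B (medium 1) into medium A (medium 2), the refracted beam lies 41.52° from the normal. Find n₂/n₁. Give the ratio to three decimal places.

n₂/n₁ ≈ 1.129

θ_B + θ_t = 90°, so θ_B = 90° − 41.52° = 48.48°.
tan θ_B = n₂/n₁, so n₂/n₁ = tan 48.48° = 1.129.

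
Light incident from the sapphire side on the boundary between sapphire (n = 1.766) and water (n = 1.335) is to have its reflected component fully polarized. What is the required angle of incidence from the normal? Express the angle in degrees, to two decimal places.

tan θ_B = n₂/n₁ = 1.335/1.766 = 0.7559.
So θ_B = arctan 0.7559 = 37.09°.

θ_B ≈ 37.09°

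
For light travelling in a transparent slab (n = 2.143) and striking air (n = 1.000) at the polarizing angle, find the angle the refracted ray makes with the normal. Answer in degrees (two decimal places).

θ_t ≈ 64.98°

tan θ_B = n₂/n₁ = 1.000/2.143 = 0.4666, so θ_B = 25.02°.
At Brewster's angle the reflected and refracted rays are perpendicular, so θ_t = 90° − θ_B = 90° − 25.02° = 64.98°.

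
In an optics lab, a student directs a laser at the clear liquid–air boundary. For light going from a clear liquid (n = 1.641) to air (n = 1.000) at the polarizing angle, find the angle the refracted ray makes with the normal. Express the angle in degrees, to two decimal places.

θ_t ≈ 58.64°

First find Brewster's angle: tan θ_B = 1.000/1.641 = 0.6094, giving θ_B = 31.36°.
Since θ_B + θ_t = 90° at Brewster incidence, θ_t = 90° − 31.36° = 58.64°.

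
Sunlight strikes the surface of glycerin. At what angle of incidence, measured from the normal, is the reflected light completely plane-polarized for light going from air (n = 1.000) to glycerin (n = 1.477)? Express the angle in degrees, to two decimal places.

θ_B ≈ 55.90°

Here n₂/n₁ = 1.477/1.000 = 1.4770, and Brewster's law gives tan θ_B = n₂/n₁.
So θ_B = arctan 1.4770 = 55.90°.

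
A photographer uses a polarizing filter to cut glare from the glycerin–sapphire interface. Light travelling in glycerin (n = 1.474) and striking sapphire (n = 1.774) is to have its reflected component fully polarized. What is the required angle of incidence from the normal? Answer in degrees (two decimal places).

θ_B ≈ 50.28°

tan θ_B = n₂/n₁ = 1.774/1.474 = 1.2035. Taking the arctangent, θ_B = 50.28°.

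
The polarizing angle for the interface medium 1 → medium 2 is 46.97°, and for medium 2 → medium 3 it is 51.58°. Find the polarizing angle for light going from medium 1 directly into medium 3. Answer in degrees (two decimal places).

tan θ_B(1→2) = n₂/n₁ = tan 46.97° = 1.0712.
tan θ_B(2→3) = n₃/n₂ = tan 51.58° = 1.2608.
Multiplying, n₃/n₁ = 1.0712 × 1.2608 = 1.3506, and θ_B(1→3) = arctan 1.3506 = 53.48°.

θ_B ≈ 53.48°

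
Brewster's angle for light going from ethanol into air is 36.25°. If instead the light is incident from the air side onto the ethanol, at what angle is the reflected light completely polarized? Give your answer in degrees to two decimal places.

tan θ_B' = n₁/n₂ = 1/tan θ_B, so θ_B' = 90° − θ_B.
θ_B' = 90° − 36.25° = 53.75°.

θ_B' ≈ 53.75°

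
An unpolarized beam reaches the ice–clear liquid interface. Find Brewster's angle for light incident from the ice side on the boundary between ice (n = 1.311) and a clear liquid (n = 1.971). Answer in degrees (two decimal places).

θ_B ≈ 56.37°

tan θ_B = n₂/n₁ = 1.971/1.311 = 1.5034.
θ_B = arctan(1.5034) = 56.37°.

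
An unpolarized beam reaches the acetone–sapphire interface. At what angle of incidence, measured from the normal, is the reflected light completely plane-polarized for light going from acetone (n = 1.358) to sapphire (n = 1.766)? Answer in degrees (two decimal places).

Here n₂/n₁ = 1.766/1.358 = 1.3004, and Brewster's law gives tan θ_B = n₂/n₁.
θ_B = arctan(1.3004) = 52.44°.

θ_B ≈ 52.44°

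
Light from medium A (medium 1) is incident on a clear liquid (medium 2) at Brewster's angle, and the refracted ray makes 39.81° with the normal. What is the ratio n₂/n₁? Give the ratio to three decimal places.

θ_B + θ_t = 90°, so θ_B = 90° − 39.81° = 50.19°.
Then n₂/n₁ = tan θ_B = tan 50.19° = 1.200.

n₂/n₁ ≈ 1.200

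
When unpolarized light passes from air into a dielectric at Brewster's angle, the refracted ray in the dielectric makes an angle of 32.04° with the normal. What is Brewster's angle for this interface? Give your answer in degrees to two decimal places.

θ_B ≈ 57.96°

Brewster's condition makes the reflected and refracted beams perpendicular: θ_B + θ_t = 90°.
θ_B = 90° − 32.04° = 57.96°.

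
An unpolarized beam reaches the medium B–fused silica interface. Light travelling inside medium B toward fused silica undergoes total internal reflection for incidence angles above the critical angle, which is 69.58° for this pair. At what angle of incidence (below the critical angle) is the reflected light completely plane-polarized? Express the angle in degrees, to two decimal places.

θ_B ≈ 43.14°

n₂/n₁ = sin θ_c = sin 69.58° = 0.9372.
tan θ_B equals the same ratio, so θ_B = arctan(0.9372) = 43.14°.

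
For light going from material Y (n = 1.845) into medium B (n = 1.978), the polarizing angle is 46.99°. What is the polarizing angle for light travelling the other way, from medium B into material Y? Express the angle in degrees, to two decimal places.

tan θ_B' = n₁/n₂ = 1/tan θ_B, so θ_B' = 90° − θ_B.
θ_B' = 90° − 46.99° = 43.01°.

θ_B' ≈ 43.01°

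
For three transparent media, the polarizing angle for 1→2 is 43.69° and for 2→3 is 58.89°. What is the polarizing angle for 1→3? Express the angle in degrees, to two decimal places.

n₂/n₁ = tan 43.69° = 0.9553 and n₃/n₂ = tan 58.89° = 1.6571.
Multiplying, n₃/n₁ = 0.9553 × 1.6571 = 1.5830, and θ_B(1→3) = arctan 1.5830 = 57.72°.

θ_B ≈ 57.72°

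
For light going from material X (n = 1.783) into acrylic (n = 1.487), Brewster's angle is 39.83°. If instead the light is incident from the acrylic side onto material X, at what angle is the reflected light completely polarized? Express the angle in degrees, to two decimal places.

tan θ_B' = n₁/n₂ = 1/tan θ_B, so θ_B' = 90° − θ_B.
θ_B' = 90° − 39.83° = 50.17°.

θ_B' ≈ 50.17°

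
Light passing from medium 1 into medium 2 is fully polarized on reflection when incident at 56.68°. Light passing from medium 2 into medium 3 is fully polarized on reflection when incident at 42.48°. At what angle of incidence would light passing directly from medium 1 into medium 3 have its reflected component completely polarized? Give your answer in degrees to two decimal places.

n₂/n₁ = tan 56.68° = 1.5212 and n₃/n₂ = tan 42.48° = 0.9157.
So n₃/n₁ = (n₂/n₁)(n₃/n₂) = 1.5212 × 0.9157 = 1.3929.
θ_B(1→3) = arctan(1.3929) = 54.33°.

θ_B ≈ 54.33°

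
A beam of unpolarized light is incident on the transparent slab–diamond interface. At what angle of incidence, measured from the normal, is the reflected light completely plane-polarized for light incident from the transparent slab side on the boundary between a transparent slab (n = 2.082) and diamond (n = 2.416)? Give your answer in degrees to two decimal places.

θ_B ≈ 49.25°

Brewster's condition: tan θ_B = n₂/n₁ = 2.416/2.082 = 1.1604. Taking the arctangent, θ_B = 49.25°.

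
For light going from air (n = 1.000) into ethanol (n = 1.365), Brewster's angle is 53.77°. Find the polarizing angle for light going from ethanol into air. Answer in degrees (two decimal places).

θ_B' ≈ 36.23°

The two Brewster angles are complementary: θ_B' = 90° − θ_B = 90° − 53.77° = 36.23°.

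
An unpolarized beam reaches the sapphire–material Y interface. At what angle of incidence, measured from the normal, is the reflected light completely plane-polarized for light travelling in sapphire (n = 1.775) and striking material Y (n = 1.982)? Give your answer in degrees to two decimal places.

θ_B ≈ 48.15°

tan θ_B = n₂/n₁ = 1.982/1.775 = 1.1166.
So θ_B = arctan 1.1166 = 48.15°.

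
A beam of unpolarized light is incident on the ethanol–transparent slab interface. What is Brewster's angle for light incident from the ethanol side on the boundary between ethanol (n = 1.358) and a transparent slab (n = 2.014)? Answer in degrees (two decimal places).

Here n₂/n₁ = 2.014/1.358 = 1.4831, and Brewster's law gives tan θ_B = n₂/n₁.
So θ_B = arctan 1.4831 = 56.01°.

θ_B ≈ 56.01°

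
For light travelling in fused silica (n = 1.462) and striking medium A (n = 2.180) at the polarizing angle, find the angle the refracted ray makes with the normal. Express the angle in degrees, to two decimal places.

θ_B = arctan(n₂/n₁) = arctan(2.180/1.462) = 56.15°.
Since θ_B + θ_t = 90° at Brewster incidence, θ_t = 90° − 56.15° = 33.85°.

θ_t ≈ 33.85°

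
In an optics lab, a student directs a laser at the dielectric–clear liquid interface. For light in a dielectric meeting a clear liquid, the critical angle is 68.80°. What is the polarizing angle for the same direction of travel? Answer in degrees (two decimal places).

θ_B ≈ 42.99°

At the critical angle sin θ_c = n₂/n₁, giving n₂/n₁ = sin 68.80° = 0.9323.
Then tan θ_B = n₂/n₁ = 0.9323, so θ_B = arctan 0.9323 = 42.99°.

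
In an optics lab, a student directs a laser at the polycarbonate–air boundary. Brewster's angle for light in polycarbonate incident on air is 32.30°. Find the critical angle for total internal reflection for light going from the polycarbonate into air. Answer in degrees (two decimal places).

n₂/n₁ = tan 32.30° = 0.6322; the critical angle satisfies sin θ_c = n₂/n₁.
θ_c = arcsin(0.6322) = 39.21°.

θ_c ≈ 39.21°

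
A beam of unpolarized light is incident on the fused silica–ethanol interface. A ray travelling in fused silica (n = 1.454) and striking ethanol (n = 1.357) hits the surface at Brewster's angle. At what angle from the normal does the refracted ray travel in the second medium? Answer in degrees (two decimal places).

θ_t ≈ 46.98°

First find Brewster's angle: tan θ_B = 1.357/1.454 = 0.9333, giving θ_B = 43.02°.
At Brewster's angle the reflected and refracted rays are perpendicular, so θ_t = 90° − θ_B = 90° − 43.02° = 46.98°.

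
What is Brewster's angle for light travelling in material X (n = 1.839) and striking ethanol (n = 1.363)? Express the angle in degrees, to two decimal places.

The reflected p-component vanishes when tan θ_B = n₂/n₁.
Here n₂/n₁ = 1.363/1.839 = 0.7412, and Brewster's law gives tan θ_B = n₂/n₁.
So θ_B = arctan 0.7412 = 36.54°.

θ_B ≈ 36.54°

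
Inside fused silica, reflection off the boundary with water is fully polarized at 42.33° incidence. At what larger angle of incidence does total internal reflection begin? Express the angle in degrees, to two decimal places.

tan θ_B = n₂/n₁ = tan 42.33° = 0.9109.
Total internal reflection: sin θ_c = n₂/n₁ = 0.9109.
θ_c = arcsin(0.9109) = 65.63°.

θ_c ≈ 65.63°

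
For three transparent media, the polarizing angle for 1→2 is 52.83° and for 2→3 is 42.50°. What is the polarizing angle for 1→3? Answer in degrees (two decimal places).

tan θ_B(1→2) = n₂/n₁ = tan 52.83° = 1.3189.
tan θ_B(2→3) = n₃/n₂ = tan 42.50° = 0.9163.
Multiplying, n₃/n₁ = 1.3189 × 0.9163 = 1.2085, and θ_B(1→3) = arctan 1.2085 = 50.39°.

θ_B ≈ 50.39°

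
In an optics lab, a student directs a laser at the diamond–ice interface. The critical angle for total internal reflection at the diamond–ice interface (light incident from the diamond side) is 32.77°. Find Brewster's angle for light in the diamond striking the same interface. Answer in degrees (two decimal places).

At the critical angle sin θ_c = n₂/n₁, giving n₂/n₁ = sin 32.77° = 0.5413.
Then tan θ_B = n₂/n₁ = 0.5413, so θ_B = arctan 0.5413 = 28.43°.

θ_B ≈ 28.43°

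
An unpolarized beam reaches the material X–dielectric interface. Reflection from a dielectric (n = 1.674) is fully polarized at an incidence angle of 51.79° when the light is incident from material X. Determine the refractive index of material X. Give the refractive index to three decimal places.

Brewster's law: tan θ_B = n₂/n₁ (light incident in material X, refracted into a dielectric).
n₁ = n₂ / tan θ_B = 1.674 / tan 51.79° = 1.318.

n ≈ 1.318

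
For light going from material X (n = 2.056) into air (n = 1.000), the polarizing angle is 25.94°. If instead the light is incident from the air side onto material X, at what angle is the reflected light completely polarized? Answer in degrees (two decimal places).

tan θ_B' = n₁/n₂ = 1/tan θ_B, so θ_B' = 90° − θ_B.
θ_B' = 90° − 25.94° = 64.06°.

θ_B' ≈ 64.06°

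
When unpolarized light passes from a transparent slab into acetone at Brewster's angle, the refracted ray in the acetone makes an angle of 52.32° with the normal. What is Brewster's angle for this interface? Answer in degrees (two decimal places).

θ_B ≈ 37.68°

Brewster's condition makes the reflected and refracted beams perpendicular: θ_B + θ_t = 90°.
So θ_B = 90° − θ_t = 90° − 52.32° = 37.68°.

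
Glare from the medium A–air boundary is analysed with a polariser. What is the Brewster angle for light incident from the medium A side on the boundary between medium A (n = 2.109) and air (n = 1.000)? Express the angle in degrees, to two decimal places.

At Brewster's angle the reflected and refracted rays are perpendicular, which with Snell's law gives tan θ_B = n₂/n₁.
Brewster's condition: tan θ_B = n₂/n₁ = 1.000/2.109 = 0.4742.
So θ_B = arctan 0.4742 = 25.37°.

θ_B ≈ 25.37°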